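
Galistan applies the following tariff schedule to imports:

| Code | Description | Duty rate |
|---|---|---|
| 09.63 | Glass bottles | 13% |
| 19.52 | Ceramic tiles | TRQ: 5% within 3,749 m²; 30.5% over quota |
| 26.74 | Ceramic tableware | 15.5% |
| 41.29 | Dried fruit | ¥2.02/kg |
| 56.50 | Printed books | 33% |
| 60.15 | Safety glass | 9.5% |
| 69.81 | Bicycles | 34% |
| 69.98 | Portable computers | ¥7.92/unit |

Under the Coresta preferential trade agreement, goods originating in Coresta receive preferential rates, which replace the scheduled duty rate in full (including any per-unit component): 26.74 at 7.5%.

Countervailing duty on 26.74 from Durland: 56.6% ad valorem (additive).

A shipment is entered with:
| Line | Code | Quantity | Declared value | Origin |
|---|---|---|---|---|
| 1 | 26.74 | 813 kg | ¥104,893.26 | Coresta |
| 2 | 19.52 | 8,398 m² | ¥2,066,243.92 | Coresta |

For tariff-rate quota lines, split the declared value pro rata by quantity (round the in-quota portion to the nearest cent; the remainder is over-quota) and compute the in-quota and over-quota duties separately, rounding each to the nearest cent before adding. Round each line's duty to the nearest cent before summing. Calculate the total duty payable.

¥402,858.38

Line 1 (26.74, Coresta, 813 kg, ¥104,893.26):
Base rate for 26.74 is 15.5%.
Origin Coresta qualifies under the Galistan–Coresta agreement and 26.74 is covered: preferential rate 7.5% applies instead.
The additional-duty order on 26.74 targets Durland, not Coresta; it does not apply.
Duty = ¥104,893.26 × 7.5% = ¥7,866.99.
Line 2 (19.52, Coresta, 8,398 m², ¥2,066,243.92):
Code 19.52 is under a tariff-rate quota (threshold 3,749 m²). In-quota: 3,749 m² at 5%; over-quota: 4,649 m² at 30.5%.
Pro-rata value split: in-quota = ¥2,066,243.92 × 3,749/8,398 = ¥922,403.96; over-quota = ¥2,066,243.92 − ¥922,403.96 = ¥1,143,839.96.
In-quota duty = ¥922,403.96 × 5% = ¥46,120.20. Over-quota duty = ¥1,143,839.96 × 30.5% = ¥348,871.19.
Line duty = ¥46,120.20 + ¥348,871.19 = ¥394,991.39.
Total = ¥7,866.99 + ¥394,991.39 = ¥402,858.38.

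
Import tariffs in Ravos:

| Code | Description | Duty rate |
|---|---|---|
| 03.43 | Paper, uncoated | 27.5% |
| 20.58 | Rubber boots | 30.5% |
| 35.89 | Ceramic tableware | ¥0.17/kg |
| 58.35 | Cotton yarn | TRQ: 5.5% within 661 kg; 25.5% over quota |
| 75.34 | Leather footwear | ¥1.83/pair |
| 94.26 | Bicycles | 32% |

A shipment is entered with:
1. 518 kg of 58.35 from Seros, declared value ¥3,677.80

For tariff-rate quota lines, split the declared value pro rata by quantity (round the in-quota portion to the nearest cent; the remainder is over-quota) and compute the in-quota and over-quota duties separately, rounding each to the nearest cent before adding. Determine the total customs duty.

¥202.28

Line 1 (58.35, Seros, 518 kg, ¥3,677.80):
Code 58.35 is under a tariff-rate quota (threshold 661 kg). Quantity 518 kg is within the quota, so the in-quota rate 5.5% applies to the full value.
Duty = ¥3,677.80 × 5.5% = ¥202.28.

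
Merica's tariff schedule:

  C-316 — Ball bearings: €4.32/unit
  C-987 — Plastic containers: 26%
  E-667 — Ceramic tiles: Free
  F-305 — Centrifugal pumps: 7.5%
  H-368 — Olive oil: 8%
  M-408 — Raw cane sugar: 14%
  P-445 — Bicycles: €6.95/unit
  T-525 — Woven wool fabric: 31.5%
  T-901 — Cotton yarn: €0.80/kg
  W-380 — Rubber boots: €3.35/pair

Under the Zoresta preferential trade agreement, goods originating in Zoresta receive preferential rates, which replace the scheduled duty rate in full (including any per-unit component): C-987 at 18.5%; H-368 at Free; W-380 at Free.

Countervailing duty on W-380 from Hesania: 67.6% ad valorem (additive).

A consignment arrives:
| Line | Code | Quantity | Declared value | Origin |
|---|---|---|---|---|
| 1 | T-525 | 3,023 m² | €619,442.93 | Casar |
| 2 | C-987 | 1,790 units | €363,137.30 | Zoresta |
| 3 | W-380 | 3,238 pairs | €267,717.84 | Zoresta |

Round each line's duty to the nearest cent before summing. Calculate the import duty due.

€262,304.92

Line 1 (T-525, Casar, 3,023 m², €619,442.93):
Base rate for T-525 is 31.5%.
Duty = €619,442.93 × 31.5% = €195,124.52.
Line 2 (C-987, Zoresta, 1,790 units, €363,137.30):
Base rate for C-987 is 26%.
Origin Zoresta qualifies under the Merica–Zoresta agreement and C-987 is covered: preferential rate 18.5% applies instead.
Duty = €363,137.30 × 18.5% = €67,180.40.
Line 3 (W-380, Zoresta, 3,238 pairs, €267,717.84):
Base rate for W-380 is €3.35/pair.
Origin Zoresta qualifies under the Merica–Zoresta agreement and W-380 is covered: preferential rate Free applies instead.
The additional-duty order on W-380 targets Hesania, not Zoresta; it does not apply.
Duty = €267,717.84 × 0% = €0.00.
Total = €195,124.52 + €67,180.40 + €0.00 = €262,304.92.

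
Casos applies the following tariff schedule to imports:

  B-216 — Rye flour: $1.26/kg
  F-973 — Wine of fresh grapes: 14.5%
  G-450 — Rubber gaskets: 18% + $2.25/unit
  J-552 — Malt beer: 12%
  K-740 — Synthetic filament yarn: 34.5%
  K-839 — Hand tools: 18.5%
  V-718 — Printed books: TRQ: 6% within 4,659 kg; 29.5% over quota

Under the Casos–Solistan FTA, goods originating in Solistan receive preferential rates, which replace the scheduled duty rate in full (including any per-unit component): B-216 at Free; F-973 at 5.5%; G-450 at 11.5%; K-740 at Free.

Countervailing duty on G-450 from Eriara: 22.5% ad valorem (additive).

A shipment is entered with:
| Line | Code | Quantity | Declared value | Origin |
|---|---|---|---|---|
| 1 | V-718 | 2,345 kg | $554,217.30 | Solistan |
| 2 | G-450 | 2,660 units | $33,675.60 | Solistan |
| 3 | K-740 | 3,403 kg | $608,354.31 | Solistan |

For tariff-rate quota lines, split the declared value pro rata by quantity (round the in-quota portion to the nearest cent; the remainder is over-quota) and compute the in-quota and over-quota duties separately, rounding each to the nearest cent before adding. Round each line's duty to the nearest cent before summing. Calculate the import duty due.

$37,125.73

Line 1 (V-718, Solistan, 2,345 kg, $554,217.30):
Code V-718 is under a tariff-rate quota (threshold 4,659 kg). Quantity 2,345 kg is within the quota, so the in-quota rate 6% applies to the full value.
Duty = $554,217.30 × 6% = $33,253.04.
Line 2 (G-450, Solistan, 2,660 units, $33,675.60):
Base rate for G-450 is 18% + $2.25/unit.
Origin Solistan qualifies under the Casos–Solistan agreement and G-450 is covered: preferential rate 11.5% applies instead.
The additional-duty order on G-450 targets Eriara, not Solistan; it does not apply.
Duty = $33,675.60 × 11.5% = $3,872.69.
Line 3 (K-740, Solistan, 3,403 kg, $608,354.31):
Base rate for K-740 is 34.5%.
Origin Solistan qualifies under the Casos–Solistan agreement and K-740 is covered: preferential rate Free applies instead.
Duty = $608,354.31 × 0% = $0.00.
Total = $33,253.04 + $3,872.69 + $0.00 = $37,125.73.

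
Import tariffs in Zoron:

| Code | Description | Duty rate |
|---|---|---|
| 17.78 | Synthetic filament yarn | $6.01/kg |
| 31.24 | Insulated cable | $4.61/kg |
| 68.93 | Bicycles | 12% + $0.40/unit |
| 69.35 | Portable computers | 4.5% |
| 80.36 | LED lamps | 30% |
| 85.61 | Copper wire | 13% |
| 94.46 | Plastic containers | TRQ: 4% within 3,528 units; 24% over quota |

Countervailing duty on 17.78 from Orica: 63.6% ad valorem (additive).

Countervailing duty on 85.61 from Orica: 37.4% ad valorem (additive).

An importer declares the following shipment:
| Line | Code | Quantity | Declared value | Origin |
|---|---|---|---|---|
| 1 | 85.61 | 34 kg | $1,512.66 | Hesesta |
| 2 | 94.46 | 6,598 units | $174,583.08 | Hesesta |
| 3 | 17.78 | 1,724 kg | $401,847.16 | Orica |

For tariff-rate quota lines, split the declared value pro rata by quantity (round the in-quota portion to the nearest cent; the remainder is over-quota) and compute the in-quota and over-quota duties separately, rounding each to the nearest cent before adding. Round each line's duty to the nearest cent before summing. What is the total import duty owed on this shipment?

Line 1 (85.61, Hesesta, 34 kg, $1,512.66):
Base rate for 85.61 is 13%.
The additional-duty order on 85.61 targets Orica, not Hesesta; it does not apply.
Duty = $1,512.66 × 13% = $196.65.
Line 2 (94.46, Hesesta, 6,598 units, $174,583.08):
Code 94.46 is under a tariff-rate quota (threshold 3,528 units). In-quota: 3,528 units at 4%; over-quota: 3,070 units at 24%.
Pro-rata value split: in-quota = $174,583.08 × 3,528/6,598 = $93,350.88; over-quota = $174,583.08 − $93,350.88 = $81,232.20.
In-quota duty = $93,350.88 × 4% = $3,734.04. Over-quota duty = $81,232.20 × 24% = $19,495.73.
Line duty = $3,734.04 + $19,495.73 = $23,229.77.
Line 3 (17.78, Orica, 1,724 kg, $401,847.16):
Base rate for 17.78 is $6.01/kg.
Additional duty on 17.78 from Orica: +63.6% ad valorem. Applied ad valorem rate = 63.6%.
Duty = $401,847.16 × 63.6% + 1,724 × $6.01 = $265,936.03.
Total = $196.65 + $23,229.77 + $265,936.03 = $289,362.45.

$289,362.45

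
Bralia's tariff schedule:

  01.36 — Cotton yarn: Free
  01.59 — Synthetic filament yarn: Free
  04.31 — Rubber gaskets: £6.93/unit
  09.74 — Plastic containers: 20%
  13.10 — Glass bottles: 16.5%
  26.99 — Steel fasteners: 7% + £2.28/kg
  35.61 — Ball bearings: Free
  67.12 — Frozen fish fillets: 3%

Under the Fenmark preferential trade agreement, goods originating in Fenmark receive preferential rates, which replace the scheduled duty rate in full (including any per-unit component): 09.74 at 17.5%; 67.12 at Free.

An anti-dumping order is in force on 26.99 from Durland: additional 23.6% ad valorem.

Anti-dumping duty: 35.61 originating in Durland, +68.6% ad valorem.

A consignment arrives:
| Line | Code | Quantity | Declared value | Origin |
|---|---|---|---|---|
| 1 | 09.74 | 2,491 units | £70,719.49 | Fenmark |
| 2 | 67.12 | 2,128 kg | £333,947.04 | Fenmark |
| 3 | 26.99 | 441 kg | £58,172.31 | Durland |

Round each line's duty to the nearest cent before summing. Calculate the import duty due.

£31,182.12

Line 1 (09.74, Fenmark, 2,491 units, £70,719.49):
Base rate for 09.74 is 20%.
Origin Fenmark qualifies under the Bralia–Fenmark agreement and 09.74 is covered: preferential rate 17.5% applies instead.
Duty = £70,719.49 × 17.5% = £12,375.91.
Line 2 (67.12, Fenmark, 2,128 kg, £333,947.04):
Base rate for 67.12 is 3%.
Origin Fenmark qualifies under the Bralia–Fenmark agreement and 67.12 is covered: preferential rate Free applies instead.
Duty = £333,947.04 × 0% = £0.00.
Line 3 (26.99, Durland, 441 kg, £58,172.31):
Base rate for 26.99 is 7% + £2.28/kg.
Additional duty on 26.99 from Durland: +23.6%. Applied ad valorem rate: 7% + 23.6% = 30.6%.
Duty = £58,172.31 × 30.6% + 441 × £2.28 = £18,806.21.
Total = £12,375.91 + £0.00 + £18,806.21 = £31,182.12.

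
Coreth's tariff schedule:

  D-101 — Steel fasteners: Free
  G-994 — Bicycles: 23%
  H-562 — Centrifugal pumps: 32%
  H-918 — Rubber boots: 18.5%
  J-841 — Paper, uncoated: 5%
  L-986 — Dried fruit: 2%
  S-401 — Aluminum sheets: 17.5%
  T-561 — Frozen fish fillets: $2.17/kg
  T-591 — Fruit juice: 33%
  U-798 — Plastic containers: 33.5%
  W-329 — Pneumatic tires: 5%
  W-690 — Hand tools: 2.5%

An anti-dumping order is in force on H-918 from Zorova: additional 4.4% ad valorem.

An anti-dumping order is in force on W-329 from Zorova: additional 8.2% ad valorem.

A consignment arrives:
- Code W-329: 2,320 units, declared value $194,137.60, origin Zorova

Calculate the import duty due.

$25,626.16

Line 1 (W-329, Zorova, 2,320 units, $194,137.60):
Base rate for W-329 is 5%.
Additional duty on W-329 from Zorova: +8.2%. Applied ad valorem rate: 5% + 8.2% = 13.2%.
Duty = $194,137.60 × 13.2% = $25,626.16.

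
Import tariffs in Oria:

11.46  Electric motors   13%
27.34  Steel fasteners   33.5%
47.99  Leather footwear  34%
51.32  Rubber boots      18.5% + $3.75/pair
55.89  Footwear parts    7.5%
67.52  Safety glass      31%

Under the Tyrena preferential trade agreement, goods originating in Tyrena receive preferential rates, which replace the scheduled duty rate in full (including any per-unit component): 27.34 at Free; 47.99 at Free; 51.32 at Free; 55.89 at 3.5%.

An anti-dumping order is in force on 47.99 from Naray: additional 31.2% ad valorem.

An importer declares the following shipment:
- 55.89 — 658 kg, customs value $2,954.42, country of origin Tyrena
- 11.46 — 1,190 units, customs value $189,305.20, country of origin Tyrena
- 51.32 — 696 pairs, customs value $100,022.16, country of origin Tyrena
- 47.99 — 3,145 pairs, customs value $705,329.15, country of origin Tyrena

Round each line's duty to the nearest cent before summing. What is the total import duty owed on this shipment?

$24,713.08

Line 1 (55.89, Tyrena, 658 kg, $2,954.42):
Base rate for 55.89 is 7.5%.
Origin Tyrena qualifies under the Oria–Tyrena agreement and 55.89 is covered: preferential rate 3.5% applies instead.
Duty = $2,954.42 × 3.5% = $103.40.
Line 2 (11.46, Tyrena, 1,190 units, $189,305.20):
Base rate for 11.46 is 13%.
Origin Tyrena is the FTA partner but 11.46 is not on the preference list; base rate stands.
Duty = $189,305.20 × 13% = $24,609.68.
Line 3 (51.32, Tyrena, 696 pairs, $100,022.16):
Base rate for 51.32 is 18.5% + $3.75/pair.
Origin Tyrena qualifies under the Oria–Tyrena agreement and 51.32 is covered: preferential rate Free applies instead.
Duty = $100,022.16 × 0% = $0.00.
Line 4 (47.99, Tyrena, 3,145 pairs, $705,329.15):
Base rate for 47.99 is 34%.
Origin Tyrena qualifies under the Oria–Tyrena agreement and 47.99 is covered: preferential rate Free applies instead.
The additional-duty order on 47.99 targets Naray, not Tyrena; it does not apply.
Duty = $705,329.15 × 0% = $0.00.
Total = $103.40 + $24,609.68 + $0.00 + $0.00 = $24,713.08.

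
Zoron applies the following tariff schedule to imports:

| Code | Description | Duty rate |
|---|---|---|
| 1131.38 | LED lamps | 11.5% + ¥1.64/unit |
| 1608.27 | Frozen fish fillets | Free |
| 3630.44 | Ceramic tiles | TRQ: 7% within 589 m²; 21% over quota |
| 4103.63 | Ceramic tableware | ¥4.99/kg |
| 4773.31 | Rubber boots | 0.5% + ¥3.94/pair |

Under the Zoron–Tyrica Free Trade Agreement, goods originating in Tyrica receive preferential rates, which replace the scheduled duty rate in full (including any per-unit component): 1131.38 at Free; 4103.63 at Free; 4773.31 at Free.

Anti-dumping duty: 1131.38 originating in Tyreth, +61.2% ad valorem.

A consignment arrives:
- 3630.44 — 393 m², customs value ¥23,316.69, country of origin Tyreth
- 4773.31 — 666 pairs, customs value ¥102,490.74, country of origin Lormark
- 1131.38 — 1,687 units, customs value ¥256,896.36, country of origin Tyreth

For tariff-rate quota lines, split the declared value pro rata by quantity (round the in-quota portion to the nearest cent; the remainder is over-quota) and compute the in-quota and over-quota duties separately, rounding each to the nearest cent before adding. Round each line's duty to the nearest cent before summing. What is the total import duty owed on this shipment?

¥194,298.99

Line 1 (3630.44, Tyreth, 393 m², ¥23,316.69):
Code 3630.44 is under a tariff-rate quota (threshold 589 m²). Quantity 393 m² is within the quota, so the in-quota rate 7% applies to the full value.
Duty = ¥23,316.69 × 7% = ¥1,632.17.
Line 2 (4773.31, Lormark, 666 pairs, ¥102,490.74):
Base rate for 4773.31 is 0.5% + ¥3.94/pair.
4773.31 has an FTA preferential rate, but origin Lormark is not Tyrica; base rate stands.
Duty = ¥102,490.74 × 0.5% + 666 × ¥3.94 = ¥3,136.49.
Line 3 (1131.38, Tyreth, 1,687 units, ¥256,896.36):
Base rate for 1131.38 is 11.5% + ¥1.64/unit.
1131.38 has an FTA preferential rate, but origin Tyreth is not Tyrica; base rate stands.
Additional duty on 1131.38 from Tyreth: +61.2%. Applied ad valorem rate: 11.5% + 61.2% = 72.7%.
Duty = ¥256,896.36 × 72.7% + 1,687 × ¥1.64 = ¥189,530.33.
Total = ¥1,632.17 + ¥3,136.49 + ¥189,530.33 = ¥194,298.99.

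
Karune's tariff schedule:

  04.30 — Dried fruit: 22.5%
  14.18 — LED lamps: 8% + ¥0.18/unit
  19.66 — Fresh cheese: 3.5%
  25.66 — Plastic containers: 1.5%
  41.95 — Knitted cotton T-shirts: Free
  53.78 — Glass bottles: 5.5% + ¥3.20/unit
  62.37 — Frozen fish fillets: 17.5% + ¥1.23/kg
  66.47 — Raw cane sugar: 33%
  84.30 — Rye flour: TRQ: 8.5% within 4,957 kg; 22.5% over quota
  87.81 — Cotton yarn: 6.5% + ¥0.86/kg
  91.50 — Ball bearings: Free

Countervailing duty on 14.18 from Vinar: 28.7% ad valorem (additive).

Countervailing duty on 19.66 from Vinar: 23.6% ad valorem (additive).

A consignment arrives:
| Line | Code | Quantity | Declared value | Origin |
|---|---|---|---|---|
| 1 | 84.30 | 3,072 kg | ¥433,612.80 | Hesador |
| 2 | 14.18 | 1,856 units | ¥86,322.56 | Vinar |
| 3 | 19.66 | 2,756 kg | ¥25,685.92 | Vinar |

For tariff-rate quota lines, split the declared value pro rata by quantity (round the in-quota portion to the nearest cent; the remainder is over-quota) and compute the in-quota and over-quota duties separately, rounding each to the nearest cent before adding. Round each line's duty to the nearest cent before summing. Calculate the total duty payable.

¥75,832.43

Line 1 (84.30, Hesador, 3,072 kg, ¥433,612.80):
Code 84.30 is under a tariff-rate quota (threshold 4,957 kg). Quantity 3,072 kg is within the quota, so the in-quota rate 8.5% applies to the full value.
Duty = ¥433,612.80 × 8.5% = ¥36,857.09.
Line 2 (14.18, Vinar, 1,856 units, ¥86,322.56):
Base rate for 14.18 is 8% + ¥0.18/unit.
Additional duty on 14.18 from Vinar: +28.7%. Applied ad valorem rate: 8% + 28.7% = 36.7%.
Duty = ¥86,322.56 × 36.7% + 1,856 × ¥0.18 = ¥32,014.46.
Line 3 (19.66, Vinar, 2,756 kg, ¥25,685.92):
Base rate for 19.66 is 3.5%.
Additional duty on 19.66 from Vinar: +23.6%. Applied ad valorem rate: 3.5% + 23.6% = 27.1%.
Duty = ¥25,685.92 × 27.1% = ¥6,960.88.
Total = ¥36,857.09 + ¥32,014.46 + ¥6,960.88 = ¥75,832.43.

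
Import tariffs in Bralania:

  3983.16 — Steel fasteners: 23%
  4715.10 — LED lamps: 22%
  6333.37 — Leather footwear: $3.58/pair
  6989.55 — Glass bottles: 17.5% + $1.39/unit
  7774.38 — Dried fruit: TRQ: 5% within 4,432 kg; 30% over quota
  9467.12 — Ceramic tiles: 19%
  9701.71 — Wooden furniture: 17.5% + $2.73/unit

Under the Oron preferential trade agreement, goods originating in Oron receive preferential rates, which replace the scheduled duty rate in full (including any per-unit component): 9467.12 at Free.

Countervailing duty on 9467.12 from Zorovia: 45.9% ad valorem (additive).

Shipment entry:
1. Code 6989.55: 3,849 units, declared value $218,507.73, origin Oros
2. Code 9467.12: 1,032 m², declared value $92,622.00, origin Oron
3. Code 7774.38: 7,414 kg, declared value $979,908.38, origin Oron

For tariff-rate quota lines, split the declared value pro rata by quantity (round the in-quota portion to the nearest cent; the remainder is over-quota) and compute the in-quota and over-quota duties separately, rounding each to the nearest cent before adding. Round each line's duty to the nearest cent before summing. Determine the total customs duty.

Line 1 (6989.55, Oros, 3,849 units, $218,507.73):
Base rate for 6989.55 is 17.5% + $1.39/unit.
Duty = $218,507.73 × 17.5% + 3,849 × $1.39 = $43,588.96.
Line 2 (9467.12, Oron, 1,032 m², $92,622.00):
Base rate for 9467.12 is 19%.
Origin Oron qualifies under the Bralania–Oron agreement and 9467.12 is covered: preferential rate Free applies instead.
The additional-duty order on 9467.12 targets Zorovia, not Oron; it does not apply.
Duty = $92,622.00 × 0% = $0.00.
Line 3 (7774.38, Oron, 7,414 kg, $979,908.38):
Code 7774.38 is under a tariff-rate quota (threshold 4,432 kg). In-quota: 4,432 kg at 5%; over-quota: 2,982 kg at 30%.
Pro-rata value split: in-quota = $979,908.38 × 4,432/7,414 = $585,777.44; over-quota = $979,908.38 − $585,777.44 = $394,130.94.
In-quota duty = $585,777.44 × 5% = $29,288.87. Over-quota duty = $394,130.94 × 30% = $118,239.28.
Line duty = $29,288.87 + $118,239.28 = $147,528.15.
Total = $43,588.96 + $0.00 + $147,528.15 = $191,117.11.

$191,117.11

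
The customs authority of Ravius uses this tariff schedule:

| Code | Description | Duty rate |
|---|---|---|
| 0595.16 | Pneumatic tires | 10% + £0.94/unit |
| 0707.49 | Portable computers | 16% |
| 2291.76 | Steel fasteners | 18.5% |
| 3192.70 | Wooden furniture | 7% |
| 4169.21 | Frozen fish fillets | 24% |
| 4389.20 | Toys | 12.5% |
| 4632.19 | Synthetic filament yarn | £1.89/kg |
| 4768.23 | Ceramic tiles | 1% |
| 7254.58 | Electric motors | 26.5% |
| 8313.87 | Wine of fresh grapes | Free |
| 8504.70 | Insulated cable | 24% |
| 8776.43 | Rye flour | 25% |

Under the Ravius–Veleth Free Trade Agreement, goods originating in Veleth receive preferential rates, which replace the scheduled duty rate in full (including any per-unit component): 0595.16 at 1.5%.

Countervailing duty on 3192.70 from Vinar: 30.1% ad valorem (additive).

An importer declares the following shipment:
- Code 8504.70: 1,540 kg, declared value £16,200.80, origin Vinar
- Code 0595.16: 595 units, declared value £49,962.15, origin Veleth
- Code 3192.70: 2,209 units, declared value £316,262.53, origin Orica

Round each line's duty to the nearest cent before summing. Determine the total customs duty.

£26,776.00

Line 1 (8504.70, Vinar, 1,540 kg, £16,200.80):
Base rate for 8504.70 is 24%.
Duty = £16,200.80 × 24% = £3,888.19.
Line 2 (0595.16, Veleth, 595 units, £49,962.15):
Base rate for 0595.16 is 10% + £0.94/unit.
Origin Veleth qualifies under the Ravius–Veleth agreement and 0595.16 is covered: preferential rate 1.5% applies instead.
Duty = £49,962.15 × 1.5% = £749.43.
Line 3 (3192.70, Orica, 2,209 units, £316,262.53):
Base rate for 3192.70 is 7%.
The additional-duty order on 3192.70 targets Vinar, not Orica; it does not apply.
Duty = £316,262.53 × 7% = £22,138.38.
Total = £3,888.19 + £749.43 + £22,138.38 = £26,776.00.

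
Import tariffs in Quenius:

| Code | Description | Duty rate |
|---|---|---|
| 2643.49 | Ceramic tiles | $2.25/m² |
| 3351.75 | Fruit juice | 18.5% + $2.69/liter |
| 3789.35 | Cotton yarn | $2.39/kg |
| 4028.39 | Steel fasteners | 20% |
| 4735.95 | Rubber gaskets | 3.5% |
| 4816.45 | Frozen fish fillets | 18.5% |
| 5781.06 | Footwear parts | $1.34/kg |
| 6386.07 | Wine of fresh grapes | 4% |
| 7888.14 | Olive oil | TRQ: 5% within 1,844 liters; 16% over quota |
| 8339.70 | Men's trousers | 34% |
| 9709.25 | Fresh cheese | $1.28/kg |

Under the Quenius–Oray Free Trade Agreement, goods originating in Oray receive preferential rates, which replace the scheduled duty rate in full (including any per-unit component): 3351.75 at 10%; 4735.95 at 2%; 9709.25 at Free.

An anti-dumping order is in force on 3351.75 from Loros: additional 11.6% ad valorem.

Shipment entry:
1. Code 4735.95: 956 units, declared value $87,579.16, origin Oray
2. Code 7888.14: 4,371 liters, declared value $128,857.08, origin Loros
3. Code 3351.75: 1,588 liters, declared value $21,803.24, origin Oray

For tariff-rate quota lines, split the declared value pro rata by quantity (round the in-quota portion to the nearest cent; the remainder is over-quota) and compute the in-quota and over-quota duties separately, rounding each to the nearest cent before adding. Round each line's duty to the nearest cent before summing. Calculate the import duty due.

$18,569.31

Line 1 (4735.95, Oray, 956 units, $87,579.16):
Base rate for 4735.95 is 3.5%.
Origin Oray qualifies under the Quenius–Oray agreement and 4735.95 is covered: preferential rate 2% applies instead.
Duty = $87,579.16 × 2% = $1,751.58.
Line 2 (7888.14, Loros, 4,371 liters, $128,857.08):
Code 7888.14 is under a tariff-rate quota (threshold 1,844 liters). In-quota: 1,844 liters at 5%; over-quota: 2,527 liters at 16%.
Pro-rata value split: in-quota = $128,857.08 × 1,844/4,371 = $54,361.12; over-quota = $128,857.08 − $54,361.12 = $74,495.96.
In-quota duty = $54,361.12 × 5% = $2,718.06. Over-quota duty = $74,495.96 × 16% = $11,919.35.
Line duty = $2,718.06 + $11,919.35 = $14,637.41.
Line 3 (3351.75, Oray, 1,588 liters, $21,803.24):
Base rate for 3351.75 is 18.5% + $2.69/liter.
Origin Oray qualifies under the Quenius–Oray agreement and 3351.75 is covered: preferential rate 10% applies instead.
The additional-duty order on 3351.75 targets Loros, not Oray; it does not apply.
Duty = $21,803.24 × 10% = $2,180.32.
Total = $1,751.58 + $14,637.41 + $2,180.32 = $18,569.31.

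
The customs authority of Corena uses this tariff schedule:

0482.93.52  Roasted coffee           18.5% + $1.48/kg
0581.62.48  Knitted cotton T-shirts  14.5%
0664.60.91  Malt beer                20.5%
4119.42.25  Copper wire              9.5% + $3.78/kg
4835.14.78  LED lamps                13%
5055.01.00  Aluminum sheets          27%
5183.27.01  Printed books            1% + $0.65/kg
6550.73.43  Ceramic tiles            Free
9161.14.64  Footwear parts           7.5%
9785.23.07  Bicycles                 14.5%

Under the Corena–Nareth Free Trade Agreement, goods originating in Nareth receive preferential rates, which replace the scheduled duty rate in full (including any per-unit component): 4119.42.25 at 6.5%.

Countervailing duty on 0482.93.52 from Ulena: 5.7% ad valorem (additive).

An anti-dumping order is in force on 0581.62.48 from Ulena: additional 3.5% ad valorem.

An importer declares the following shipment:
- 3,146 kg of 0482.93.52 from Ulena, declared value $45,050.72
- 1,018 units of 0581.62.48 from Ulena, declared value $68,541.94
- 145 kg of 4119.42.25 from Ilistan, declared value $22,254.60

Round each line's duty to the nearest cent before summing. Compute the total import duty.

$30,558.19

Line 1 (0482.93.52, Ulena, 3,146 kg, $45,050.72):
Base rate for 0482.93.52 is 18.5% + $1.48/kg.
Additional duty on 0482.93.52 from Ulena: +5.7%. Applied ad valorem rate: 18.5% + 5.7% = 24.2%.
Duty = $45,050.72 × 24.2% + 3,146 × $1.48 = $15,558.35.
Line 2 (0581.62.48, Ulena, 1,018 units, $68,541.94):
Base rate for 0581.62.48 is 14.5%.
Additional duty on 0581.62.48 from Ulena: +3.5%. Applied ad valorem rate: 14.5% + 3.5% = 18%.
Duty = $68,541.94 × 18% = $12,337.55.
Line 3 (4119.42.25, Ilistan, 145 kg, $22,254.60):
Base rate for 4119.42.25 is 9.5% + $3.78/kg.
4119.42.25 has an FTA preferential rate, but origin Ilistan is not Nareth; base rate stands.
Duty = $22,254.60 × 9.5% + 145 × $3.78 = $2,662.29.
Total = $15,558.35 + $12,337.55 + $2,662.29 = $30,558.19.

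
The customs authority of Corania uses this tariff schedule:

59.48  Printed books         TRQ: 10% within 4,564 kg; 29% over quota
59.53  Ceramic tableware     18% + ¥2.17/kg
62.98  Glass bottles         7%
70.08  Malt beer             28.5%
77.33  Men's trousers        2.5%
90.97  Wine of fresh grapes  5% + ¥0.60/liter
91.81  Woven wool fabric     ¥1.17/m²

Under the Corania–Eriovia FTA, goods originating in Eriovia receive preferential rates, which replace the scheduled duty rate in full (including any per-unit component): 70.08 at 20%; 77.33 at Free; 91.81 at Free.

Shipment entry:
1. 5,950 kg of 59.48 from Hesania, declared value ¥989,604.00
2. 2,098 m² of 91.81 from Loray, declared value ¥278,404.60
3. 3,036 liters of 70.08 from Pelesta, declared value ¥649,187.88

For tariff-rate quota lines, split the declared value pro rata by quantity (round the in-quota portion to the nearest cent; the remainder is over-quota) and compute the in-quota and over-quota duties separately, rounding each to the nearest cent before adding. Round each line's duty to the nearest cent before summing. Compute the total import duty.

Line 1 (59.48, Hesania, 5,950 kg, ¥989,604.00):
Code 59.48 is under a tariff-rate quota (threshold 4,564 kg). In-quota: 4,564 kg at 10%; over-quota: 1,386 kg at 29%.
Pro-rata value split: in-quota = ¥989,604.00 × 4,564/5,950 = ¥759,084.48; over-quota = ¥989,604.00 − ¥759,084.48 = ¥230,519.52.
In-quota duty = ¥759,084.48 × 10% = ¥75,908.45. Over-quota duty = ¥230,519.52 × 29% = ¥66,850.66.
Line duty = ¥75,908.45 + ¥66,850.66 = ¥142,759.11.
Line 2 (91.81, Loray, 2,098 m², ¥278,404.60):
Base rate for 91.81 is ¥1.17/m².
91.81 has an FTA preferential rate, but origin Loray is not Eriovia; base rate stands.
Duty = 2,098 × ¥1.17 = ¥2,454.66.
Line 3 (70.08, Pelesta, 3,036 liters, ¥649,187.88):
Base rate for 70.08 is 28.5%.
70.08 has an FTA preferential rate, but origin Pelesta is not Eriovia; base rate stands.
Duty = ¥649,187.88 × 28.5% = ¥185,018.55.
Total = ¥142,759.11 + ¥2,454.66 + ¥185,018.55 = ¥330,232.32.

¥330,232.32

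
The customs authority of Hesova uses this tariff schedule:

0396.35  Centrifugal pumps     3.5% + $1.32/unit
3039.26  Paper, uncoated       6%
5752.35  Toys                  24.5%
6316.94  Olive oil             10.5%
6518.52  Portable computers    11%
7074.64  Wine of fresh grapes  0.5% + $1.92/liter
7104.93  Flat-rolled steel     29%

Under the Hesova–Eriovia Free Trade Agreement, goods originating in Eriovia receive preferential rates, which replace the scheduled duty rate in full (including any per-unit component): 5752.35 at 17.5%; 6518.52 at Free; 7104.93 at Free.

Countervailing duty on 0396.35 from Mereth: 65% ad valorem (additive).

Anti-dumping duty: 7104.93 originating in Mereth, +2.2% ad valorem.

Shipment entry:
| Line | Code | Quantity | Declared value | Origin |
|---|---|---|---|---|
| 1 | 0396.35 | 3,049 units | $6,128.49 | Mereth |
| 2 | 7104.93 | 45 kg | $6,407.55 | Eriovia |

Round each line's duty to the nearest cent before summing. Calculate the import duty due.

Line 1 (0396.35, Mereth, 3,049 units, $6,128.49):
Base rate for 0396.35 is 3.5% + $1.32/unit.
Additional duty on 0396.35 from Mereth: +65%. Applied ad valorem rate: 3.5% + 65% = 68.5%.
Duty = $6,128.49 × 68.5% + 3,049 × $1.32 = $8,222.70.
Line 2 (7104.93, Eriovia, 45 kg, $6,407.55):
Base rate for 7104.93 is 29%.
Origin Eriovia qualifies under the Hesova–Eriovia agreement and 7104.93 is covered: preferential rate Free applies instead.
The additional-duty order on 7104.93 targets Mereth, not Eriovia; it does not apply.
Duty = $6,407.55 × 0% = $0.00.
Total = $8,222.70 + $0.00 = $8,222.70.

$8,222.70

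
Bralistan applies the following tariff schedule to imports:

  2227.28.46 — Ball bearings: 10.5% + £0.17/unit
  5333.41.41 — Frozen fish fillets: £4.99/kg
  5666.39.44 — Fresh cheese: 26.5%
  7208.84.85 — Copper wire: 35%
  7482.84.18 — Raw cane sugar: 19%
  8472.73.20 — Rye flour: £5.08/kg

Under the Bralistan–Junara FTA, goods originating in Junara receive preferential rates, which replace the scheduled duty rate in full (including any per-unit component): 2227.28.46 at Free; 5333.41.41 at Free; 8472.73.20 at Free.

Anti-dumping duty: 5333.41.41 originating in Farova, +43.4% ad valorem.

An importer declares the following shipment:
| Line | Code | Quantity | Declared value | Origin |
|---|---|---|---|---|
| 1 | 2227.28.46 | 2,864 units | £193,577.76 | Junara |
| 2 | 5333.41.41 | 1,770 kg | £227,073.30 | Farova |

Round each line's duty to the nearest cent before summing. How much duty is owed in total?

£107,382.11

Line 1 (2227.28.46, Junara, 2,864 units, £193,577.76):
Base rate for 2227.28.46 is 10.5% + £0.17/unit.
Origin Junara qualifies under the Bralistan–Junara agreement and 2227.28.46 is covered: preferential rate Free applies instead.
Duty = £193,577.76 × 0% = £0.00.
Line 2 (5333.41.41, Farova, 1,770 kg, £227,073.30):
Base rate for 5333.41.41 is £4.99/kg.
5333.41.41 has an FTA preferential rate, but origin Farova is not Junara; base rate stands.
Additional duty on 5333.41.41 from Farova: +43.4% ad valorem. Applied ad valorem rate = 43.4%.
Duty = £227,073.30 × 43.4% + 1,770 × £4.99 = £107,382.11.
Total = £0.00 + £107,382.11 = £107,382.11.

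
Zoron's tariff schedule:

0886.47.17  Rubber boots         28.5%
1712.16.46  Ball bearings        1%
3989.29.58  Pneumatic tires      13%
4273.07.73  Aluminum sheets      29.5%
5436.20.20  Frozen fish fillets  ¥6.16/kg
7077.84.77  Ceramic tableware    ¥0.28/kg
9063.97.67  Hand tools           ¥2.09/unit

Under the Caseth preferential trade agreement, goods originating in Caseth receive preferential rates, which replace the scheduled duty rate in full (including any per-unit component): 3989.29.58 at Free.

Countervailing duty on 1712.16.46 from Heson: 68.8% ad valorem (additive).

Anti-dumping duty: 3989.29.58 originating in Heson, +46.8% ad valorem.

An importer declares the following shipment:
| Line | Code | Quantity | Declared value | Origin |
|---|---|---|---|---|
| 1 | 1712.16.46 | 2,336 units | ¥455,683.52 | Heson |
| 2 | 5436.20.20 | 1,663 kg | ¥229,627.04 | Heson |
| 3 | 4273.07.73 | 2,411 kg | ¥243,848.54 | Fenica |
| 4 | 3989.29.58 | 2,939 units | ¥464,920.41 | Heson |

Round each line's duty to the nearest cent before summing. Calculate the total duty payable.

¥678,268.91

Line 1 (1712.16.46, Heson, 2,336 units, ¥455,683.52):
Base rate for 1712.16.46 is 1%.
Additional duty on 1712.16.46 from Heson: +68.8%. Applied ad valorem rate: 1% + 68.8% = 69.8%.
Duty = ¥455,683.52 × 69.8% = ¥318,067.10.
Line 2 (5436.20.20, Heson, 1,663 kg, ¥229,627.04):
Base rate for 5436.20.20 is ¥6.16/kg.
Duty = 1,663 × ¥6.16 = ¥10,244.08.
Line 3 (4273.07.73, Fenica, 2,411 kg, ¥243,848.54):
Base rate for 4273.07.73 is 29.5%.
Duty = ¥243,848.54 × 29.5% = ¥71,935.32.
Line 4 (3989.29.58, Heson, 2,939 units, ¥464,920.41):
Base rate for 3989.29.58 is 13%.
3989.29.58 has an FTA preferential rate, but origin Heson is not Caseth; base rate stands.
Additional duty on 3989.29.58 from Heson: +46.8%. Applied ad valorem rate: 13% + 46.8% = 59.8%.
Duty = ¥464,920.41 × 59.8% = ¥278,022.41.
Total = ¥318,067.10 + ¥10,244.08 + ¥71,935.32 + ¥278,022.41 = ¥678,268.91.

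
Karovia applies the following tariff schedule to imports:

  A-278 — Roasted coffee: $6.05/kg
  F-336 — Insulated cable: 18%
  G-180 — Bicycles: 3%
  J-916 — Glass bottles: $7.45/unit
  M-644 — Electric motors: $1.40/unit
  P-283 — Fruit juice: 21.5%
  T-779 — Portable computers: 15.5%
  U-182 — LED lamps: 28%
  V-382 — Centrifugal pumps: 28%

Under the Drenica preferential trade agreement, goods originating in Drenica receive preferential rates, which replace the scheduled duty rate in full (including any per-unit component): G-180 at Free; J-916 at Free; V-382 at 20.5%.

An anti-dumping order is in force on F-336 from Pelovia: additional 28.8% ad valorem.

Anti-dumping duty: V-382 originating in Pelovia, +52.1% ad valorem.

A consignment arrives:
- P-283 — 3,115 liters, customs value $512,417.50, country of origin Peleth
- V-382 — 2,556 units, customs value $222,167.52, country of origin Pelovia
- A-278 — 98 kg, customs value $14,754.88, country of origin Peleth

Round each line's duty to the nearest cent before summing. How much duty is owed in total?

$288,718.84

Line 1 (P-283, Peleth, 3,115 liters, $512,417.50):
Base rate for P-283 is 21.5%.
Duty = $512,417.50 × 21.5% = $110,169.76.
Line 2 (V-382, Pelovia, 2,556 units, $222,167.52):
Base rate for V-382 is 28%.
V-382 has an FTA preferential rate, but origin Pelovia is not Drenica; base rate stands.
Additional duty on V-382 from Pelovia: +52.1%. Applied ad valorem rate: 28% + 52.1% = 80.1%.
Duty = $222,167.52 × 80.1% = $177,956.18.
Line 3 (A-278, Peleth, 98 kg, $14,754.88):
Base rate for A-278 is $6.05/kg.
Duty = 98 × $6.05 = $592.90.
Total = $110,169.76 + $177,956.18 + $592.90 = $288,718.84.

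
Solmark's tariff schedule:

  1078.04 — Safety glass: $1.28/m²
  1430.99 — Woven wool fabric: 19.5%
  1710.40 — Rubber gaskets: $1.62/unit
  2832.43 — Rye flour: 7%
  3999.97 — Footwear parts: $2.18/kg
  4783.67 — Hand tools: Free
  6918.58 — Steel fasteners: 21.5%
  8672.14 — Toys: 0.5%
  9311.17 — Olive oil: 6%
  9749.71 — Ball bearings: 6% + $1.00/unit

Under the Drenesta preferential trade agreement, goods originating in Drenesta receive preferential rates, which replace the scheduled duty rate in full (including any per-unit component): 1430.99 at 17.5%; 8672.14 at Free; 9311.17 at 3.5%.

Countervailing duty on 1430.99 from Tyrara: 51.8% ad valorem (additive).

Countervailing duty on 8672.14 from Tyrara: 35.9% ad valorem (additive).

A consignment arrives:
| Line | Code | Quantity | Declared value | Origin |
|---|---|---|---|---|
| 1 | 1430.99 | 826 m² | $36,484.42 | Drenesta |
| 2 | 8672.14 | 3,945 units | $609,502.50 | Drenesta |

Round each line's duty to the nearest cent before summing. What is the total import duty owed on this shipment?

$6,384.77

Line 1 (1430.99, Drenesta, 826 m², $36,484.42):
Base rate for 1430.99 is 19.5%.
Origin Drenesta qualifies under the Solmark–Drenesta agreement and 1430.99 is covered: preferential rate 17.5% applies instead.
The additional-duty order on 1430.99 targets Tyrara, not Drenesta; it does not apply.
Duty = $36,484.42 × 17.5% = $6,384.77.
Line 2 (8672.14, Drenesta, 3,945 units, $609,502.50):
Base rate for 8672.14 is 0.5%.
Origin Drenesta qualifies under the Solmark–Drenesta agreement and 8672.14 is covered: preferential rate Free applies instead.
The additional-duty order on 8672.14 targets Tyrara, not Drenesta; it does not apply.
Duty = $609,502.50 × 0% = $0.00.
Total = $6,384.77 + $0.00 = $6,384.77.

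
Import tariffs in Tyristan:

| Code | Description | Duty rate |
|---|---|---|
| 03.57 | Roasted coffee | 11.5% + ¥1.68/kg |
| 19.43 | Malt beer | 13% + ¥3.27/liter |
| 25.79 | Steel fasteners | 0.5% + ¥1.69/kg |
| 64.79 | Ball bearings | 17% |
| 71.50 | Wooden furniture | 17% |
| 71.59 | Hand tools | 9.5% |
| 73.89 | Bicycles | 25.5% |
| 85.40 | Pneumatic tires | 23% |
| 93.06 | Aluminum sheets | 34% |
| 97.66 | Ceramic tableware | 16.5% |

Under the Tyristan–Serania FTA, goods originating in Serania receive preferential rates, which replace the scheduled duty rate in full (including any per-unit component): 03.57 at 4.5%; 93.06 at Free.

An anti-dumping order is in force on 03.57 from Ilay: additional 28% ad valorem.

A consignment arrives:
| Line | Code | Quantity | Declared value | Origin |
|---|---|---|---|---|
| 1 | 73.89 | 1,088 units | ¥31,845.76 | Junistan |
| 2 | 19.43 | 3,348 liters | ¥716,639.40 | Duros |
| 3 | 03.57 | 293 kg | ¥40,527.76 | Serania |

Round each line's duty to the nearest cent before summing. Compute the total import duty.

¥114,055.50

Line 1 (73.89, Junistan, 1,088 units, ¥31,845.76):
Base rate for 73.89 is 25.5%.
Duty = ¥31,845.76 × 25.5% = ¥8,120.67.
Line 2 (19.43, Duros, 3,348 liters, ¥716,639.40):
Base rate for 19.43 is 13% + ¥3.27/liter.
Duty = ¥716,639.40 × 13% + 3,348 × ¥3.27 = ¥104,111.08.
Line 3 (03.57, Serania, 293 kg, ¥40,527.76):
Base rate for 03.57 is 11.5% + ¥1.68/kg.
Origin Serania qualifies under the Tyristan–Serania agreement and 03.57 is covered: preferential rate 4.5% applies instead.
The additional-duty order on 03.57 targets Ilay, not Serania; it does not apply.
Duty = ¥40,527.76 × 4.5% = ¥1,823.75.
Total = ¥8,120.67 + ¥104,111.08 + ¥1,823.75 = ¥114,055.50.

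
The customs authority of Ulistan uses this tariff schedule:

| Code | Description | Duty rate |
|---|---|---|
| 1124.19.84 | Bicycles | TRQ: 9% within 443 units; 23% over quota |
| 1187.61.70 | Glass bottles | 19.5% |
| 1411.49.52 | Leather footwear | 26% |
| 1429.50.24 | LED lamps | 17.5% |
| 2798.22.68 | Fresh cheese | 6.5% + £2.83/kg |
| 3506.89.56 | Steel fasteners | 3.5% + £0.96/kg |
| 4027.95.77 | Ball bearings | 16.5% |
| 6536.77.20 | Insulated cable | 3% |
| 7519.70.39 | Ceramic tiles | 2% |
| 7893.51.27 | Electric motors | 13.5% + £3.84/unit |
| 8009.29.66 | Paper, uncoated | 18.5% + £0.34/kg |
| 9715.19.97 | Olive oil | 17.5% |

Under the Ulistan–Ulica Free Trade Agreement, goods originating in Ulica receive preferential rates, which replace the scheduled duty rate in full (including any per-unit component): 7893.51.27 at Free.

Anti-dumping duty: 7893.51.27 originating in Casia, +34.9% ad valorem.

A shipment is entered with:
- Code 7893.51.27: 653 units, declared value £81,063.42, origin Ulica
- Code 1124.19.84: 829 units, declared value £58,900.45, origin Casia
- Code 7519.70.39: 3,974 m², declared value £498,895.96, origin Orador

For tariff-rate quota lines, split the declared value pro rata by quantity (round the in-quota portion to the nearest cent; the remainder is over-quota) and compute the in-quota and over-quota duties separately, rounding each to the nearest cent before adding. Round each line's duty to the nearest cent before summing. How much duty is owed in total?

£19,118.50

Line 1 (7893.51.27, Ulica, 653 units, £81,063.42):
Base rate for 7893.51.27 is 13.5% + £3.84/unit.
Origin Ulica qualifies under the Ulistan–Ulica agreement and 7893.51.27 is covered: preferential rate Free applies instead.
The additional-duty order on 7893.51.27 targets Casia, not Ulica; it does not apply.
Duty = £81,063.42 × 0% = £0.00.
Line 2 (1124.19.84, Casia, 829 units, £58,900.45):
Code 1124.19.84 is under a tariff-rate quota (threshold 443 units). In-quota: 443 units at 9%; over-quota: 386 units at 23%.
Pro-rata value split: in-quota = £58,900.45 × 443/829 = £31,475.15; over-quota = £58,900.45 − £31,475.15 = £27,425.30.
In-quota duty = £31,475.15 × 9% = £2,832.76. Over-quota duty = £27,425.30 × 23% = £6,307.82.
Line duty = £2,832.76 + £6,307.82 = £9,140.58.
Line 3 (7519.70.39, Orador, 3,974 m², £498,895.96):
Base rate for 7519.70.39 is 2%.
Duty = £498,895.96 × 2% = £9,977.92.
Total = £0.00 + £9,140.58 + £9,977.92 = £19,118.50.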